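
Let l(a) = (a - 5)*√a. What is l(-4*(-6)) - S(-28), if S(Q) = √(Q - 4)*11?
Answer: 38*√6 - 44*I*√2 ≈ 93.081 - 62.225*I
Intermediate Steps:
l(a) = √a*(-5 + a) (l(a) = (-5 + a)*√a = √a*(-5 + a))
S(Q) = 11*√(-4 + Q) (S(Q) = √(-4 + Q)*11 = 11*√(-4 + Q))
l(-4*(-6)) - S(-28) = √(-4*(-6))*(-5 - 4*(-6)) - 11*√(-4 - 28) = √24*(-5 + 24) - 11*√(-32) = (2*√6)*19 - 11*4*I*√2 = 38*√6 - 44*I*√2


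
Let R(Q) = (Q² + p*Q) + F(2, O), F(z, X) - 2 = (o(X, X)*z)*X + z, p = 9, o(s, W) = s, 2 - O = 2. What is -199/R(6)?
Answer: -199/94 ≈ -2.1170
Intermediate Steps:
O = 0 (O = 2 - 1*2 = 2 - 2 = 0)
F(z, X) = 2 + z + z*X² (F(z, X) = 2 + ((X*z)*X + z) = 2 + (z*X² + z) = 2 + (z + z*X²) = 2 + z + z*X²)
R(Q) = 4 + Q² + 9*Q (R(Q) = (Q² + 9*Q) + (2 + 2 + 2*0²) = (Q² + 9*Q) + (2 + 2 + 2*0) = (Q² + 9*Q) + (2 + 2 + 0) = (Q² + 9*Q) + 4 = 4 + Q² + 9*Q)
-199/R(6) = -199/(4 + 6² + 9*6) = -199/(4 + 36 + 54) = -199/94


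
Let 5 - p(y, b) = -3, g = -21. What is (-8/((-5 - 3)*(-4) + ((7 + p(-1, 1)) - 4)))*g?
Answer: 168/43 ≈ 3.9070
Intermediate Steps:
p(y, b) = 8 (p(y, b) = 5 - 1*(-3) = 5 + 3 = 8)
(-8/((-5 - 3)*(-4) + ((7 + p(-1, 1)) - 4)))*g = -8/((-5 - 3)*(-4) + ((7 + 8) - 4))*(-21) = -8/(-8*(-4) + (15 - 4))*(-21) = -8/(32 + 11)*(-21) = -8/43*(-21) = 168/43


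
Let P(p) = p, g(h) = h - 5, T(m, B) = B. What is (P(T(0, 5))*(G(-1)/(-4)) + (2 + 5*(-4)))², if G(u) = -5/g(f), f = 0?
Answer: 5929/16 ≈ 370.56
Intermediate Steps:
g(h) = -5 + h
G(u) = 1 (G(u) = -5/(-5 + 0) = -5/(-5) = -5*(-⅕) = 1)
(P(T(0, 5))*(G(-1)/(-4)) + (2 + 5*(-4)))² = (5*(1/(-4)) + (2 + 5*(-4)))² = (5*(1*(-¼)) + (2 - 20))² = (5*(-¼) - 18)² = (-5/4 - 18)² = (-77/4)² = 5929/16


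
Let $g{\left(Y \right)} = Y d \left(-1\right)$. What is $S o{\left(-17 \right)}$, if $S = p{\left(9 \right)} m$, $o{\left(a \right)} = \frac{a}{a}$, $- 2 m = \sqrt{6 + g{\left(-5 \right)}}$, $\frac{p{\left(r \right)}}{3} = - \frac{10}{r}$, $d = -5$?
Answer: $\frac{5 i \sqrt{19}}{3} \approx 7.2648 i$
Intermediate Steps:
$g{\left(Y \right)} = 5 Y$ ($g{\left(Y \right)} = Y \left(-5\right) \left(-1\right) = - 5 Y \left(-1\right) = 5 Y$)
$p{\left(r \right)} = - \frac{30}{r}$ ($p{\left(r \right)} = 3 \left(- \frac{10}{r}\right) = - \frac{30}{r}$)
$m = - \frac{i \sqrt{19}}{2}$ ($m = - \frac{\sqrt{6 + 5 \left(-5\right)}}{2} = - \frac{\sqrt{6 - 25}}{2} = - \frac{\sqrt{-19}}{2} = - \frac{i \sqrt{19}}{2} \approx - 2.1795 i$)
$o{\left(a \right)} = 1$
$S = \frac{5 i \sqrt{19}}{3}$ ($S = - \frac{30}{9} \left(- \frac{i \sqrt{19}}{2}\right) = \left(-30\right) \frac{1}{9} \left(- \frac{i \sqrt{19}}{2}\right) = - \frac{10 \left(- \frac{i \sqrt{19}}{2}\right)}{3} = \frac{5 i \sqrt{19}}{3} \approx 7.2648 i$)
$S o{\left(-17 \right)} = \frac{5 i \sqrt{19}}{3} \cdot 1 = \frac{5 i \sqrt{19}}{3}$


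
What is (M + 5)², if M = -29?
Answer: 576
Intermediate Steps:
(M + 5)² = (-29 + 5)² = (-24)² = 576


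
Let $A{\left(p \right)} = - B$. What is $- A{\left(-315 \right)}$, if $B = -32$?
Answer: $-32$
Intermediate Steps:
$A{\left(p \right)} = 32$ ($A{\left(p \right)} = \left(-1\right) \left(-32\right) = 32$)
$- A{\left(-315 \right)} = \left(-1\right) 32 = -32$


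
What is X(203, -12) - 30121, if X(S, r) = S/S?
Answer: -30120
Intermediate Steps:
X(S, r) = 1
X(203, -12) - 30121 = 1 - 30121 = -30120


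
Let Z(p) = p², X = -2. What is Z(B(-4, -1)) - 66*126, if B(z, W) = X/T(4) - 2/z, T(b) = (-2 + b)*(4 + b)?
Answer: -532215/64 ≈ -8315.9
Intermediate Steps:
B(z, W) = -⅛ - 2/z (B(z, W) = -2/(-8 + 4² + 2*4) - 2/z = -2/(-8 + 16 + 8) - 2/z = -2/16 - 2/z = -2*1/16 - 2/z = -⅛ - 2/z)
Z(B(-4, -1)) - 66*126 = ((⅛)*(-16 - 1*(-4))/(-4))² - 66*126 = ((⅛)*(-¼)*(-16 + 4))² - 8316 = ((⅛)*(-¼)*(-12))² - 8316 = (3/8)² - 8316 = 9/64 - 8316 = -532215/64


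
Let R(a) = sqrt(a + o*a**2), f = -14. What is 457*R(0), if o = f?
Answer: 0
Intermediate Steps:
o = -14
R(a) = sqrt(a - 14*a**2)
457*R(0) = 457*sqrt(0*(1 - 14*0)) = 457*sqrt(0*(1 + 0)) = 457*sqrt(0*1) = 457*sqrt(0) = 457*0 = 0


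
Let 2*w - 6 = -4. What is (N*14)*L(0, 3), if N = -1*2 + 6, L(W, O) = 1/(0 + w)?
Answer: 56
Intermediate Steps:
w = 1 (w = 3 + (1/2)*(-4) = 3 - 2 = 1)
L(W, O) = 1 (L(W, O) = 1/(0 + 1) = 1/1 = 1)
N = 4 (N = -2 + 6 = 4)
(N*14)*L(0, 3) = (4*14)*1 = 56*1 = 56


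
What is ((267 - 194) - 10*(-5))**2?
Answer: 15129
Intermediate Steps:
((267 - 194) - 10*(-5))**2 = (73 + 50)**2 = 123**2 = 15129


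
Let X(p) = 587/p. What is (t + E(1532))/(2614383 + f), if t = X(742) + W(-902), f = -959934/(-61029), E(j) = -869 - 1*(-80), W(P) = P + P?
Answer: -39128112717/39463057303474 ≈ -0.00099151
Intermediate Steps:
W(P) = 2*P
E(j) = -789 (E(j) = -869 + 80 = -789)
f = 319978/20343 (f = -959934*(-1/61029) = 319978/20343 ≈ 15.729)
t = -1337981/742 (t = 587/742 + 2*(-902) = 587*(1/742) - 1804 = 587/742 - 1804 = -1337981/742 ≈ -1803.2)
(t + E(1532))/(2614383 + f) = (-1337981/742 - 789)/(2614383 + 319978/20343) = -1923419/(742*53184713347/20343) = -1923419/742*20343/53184713347 = -39128112717/39463057303474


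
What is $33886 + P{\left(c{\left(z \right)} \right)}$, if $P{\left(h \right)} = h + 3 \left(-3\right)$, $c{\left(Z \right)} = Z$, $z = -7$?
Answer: $33870$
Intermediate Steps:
$P{\left(h \right)} = -9 + h$ ($P{\left(h \right)} = h - 9 = -9 + h$)
$33886 + P{\left(c{\left(z \right)} \right)} = 33886 - 16 = 33870$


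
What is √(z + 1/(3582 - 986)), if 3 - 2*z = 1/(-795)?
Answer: √1598337265965/1031910 ≈ 1.2252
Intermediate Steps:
z = 1193/795 (z = 3/2 - ½/(-795) = 3/2 - ½*(-1/795) = 3/2 + 1/1590 = 1193/795 ≈ 1.5006)
√(z + 1/(3582 - 986)) = √(1193/795 + 1/(3582 - 986)) = √(1193/795 + 1/2596) = √(3097823/2063820) = √1598337265965/1031910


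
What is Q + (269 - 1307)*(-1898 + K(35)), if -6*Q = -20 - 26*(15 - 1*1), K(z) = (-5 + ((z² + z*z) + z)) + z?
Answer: -640382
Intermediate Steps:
K(z) = -5 + 2*z + 2*z² (K(z) = (-5 + ((z² + z²) + z)) + z = (-5 + (2*z² + z)) + z = (-5 + (z + 2*z²)) + z = (-5 + z + 2*z²) + z = -5 + 2*z + 2*z²)
Q = 64 (Q = -(-20 - 26*(15 - 1*1))/6 = -(-20 - 26*(15 - 1))/6 = -(-20 - 26*14)/6 = -(-20 - 364)/6 = -⅙*(-384) = 64)
Q + (269 - 1307)*(-1898 + K(35)) = 64 + (269 - 1307)*(-1898 + (-5 + 2*35 + 2*35²)) = 64 - 1038*(-1898 + (-5 + 70 + 2*1225)) = 64 - 1038*(-1898 + (-5 + 70 + 2450)) = 64 - 1038*(-1898 + 2515) = 64 - 1038*617 = 64 - 640446 = -640382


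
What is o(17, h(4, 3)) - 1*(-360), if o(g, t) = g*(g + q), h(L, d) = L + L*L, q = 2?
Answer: 683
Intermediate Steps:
h(L, d) = L + L²
o(g, t) = g*(2 + g) (o(g, t) = g*(g + 2) = g*(2 + g))
o(17, h(4, 3)) - 1*(-360) = 17*(2 + 17) - 1*(-360) = 17*19 + 360 = 323 + 360 = 683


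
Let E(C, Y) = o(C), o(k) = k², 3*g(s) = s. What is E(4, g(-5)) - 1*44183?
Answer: -44167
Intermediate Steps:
g(s) = s/3
E(C, Y) = C²
E(4, g(-5)) - 1*44183 = 4² - 1*44183 = 16 - 44183 = -44167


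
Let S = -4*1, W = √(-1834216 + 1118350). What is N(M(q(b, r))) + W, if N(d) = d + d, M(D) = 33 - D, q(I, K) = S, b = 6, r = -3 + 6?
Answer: 74 + I*√715866 ≈ 74.0 + 846.09*I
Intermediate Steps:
r = 3
W = I*√715866 (W = √(-715866) = I*√715866 ≈ 846.09*I)
S = -4
q(I, K) = -4
N(d) = 2*d
N(M(q(b, r))) + W = 2*(33 - 1*(-4)) + I*√715866 = 2*(33 + 4) + I*√715866 = 2*37 + I*√715866 = 74 + I*√715866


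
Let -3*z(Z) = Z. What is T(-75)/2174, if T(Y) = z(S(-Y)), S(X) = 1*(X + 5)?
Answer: -40/3261 ≈ -0.012266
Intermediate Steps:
S(X) = 5 + X (S(X) = 1*(5 + X) = 5 + X)
z(Z) = -Z/3
T(Y) = -5/3 + Y/3 (T(Y) = -(5 - Y)/3 = -5/3 + Y/3)
T(-75)/2174 = (-5/3 + (⅓)*(-75))/2174 = (-5/3 - 25)*(1/2174) = -80/3*1/2174 = -40/3261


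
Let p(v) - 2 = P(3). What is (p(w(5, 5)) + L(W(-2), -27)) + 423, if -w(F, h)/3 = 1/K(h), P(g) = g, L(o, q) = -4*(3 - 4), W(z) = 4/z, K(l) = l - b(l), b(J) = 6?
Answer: 432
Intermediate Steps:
K(l) = -6 + l (K(l) = l - 1*6 = l - 6 = -6 + l)
L(o, q) = 4 (L(o, q) = -4*(-1) = 4)
w(F, h) = -3/(-6 + h)
p(v) = 5 (p(v) = 2 + 3 = 5)
(p(w(5, 5)) + L(W(-2), -27)) + 423 = (5 + 4) + 423 = 9 + 423 = 432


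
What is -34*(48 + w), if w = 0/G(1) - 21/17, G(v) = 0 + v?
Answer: -1590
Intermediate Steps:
G(v) = v
w = -21/17 (w = 0/1 - 21/17 = 0*1 - 21*1/17 = 0 - 21/17 = -21/17 ≈ -1.2353)
-34*(48 + w) = -34*(48 - 21/17) = -34*795/17 = -1590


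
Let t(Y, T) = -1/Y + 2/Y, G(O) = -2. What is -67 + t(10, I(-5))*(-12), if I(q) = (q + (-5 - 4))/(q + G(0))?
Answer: -341/5 ≈ -68.200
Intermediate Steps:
I(q) = (-9 + q)/(-2 + q) (I(q) = (q + (-5 - 4))/(q - 2) = (q - 9)/(-2 + q) = (-9 + q)/(-2 + q))
t(Y, T) = 1/Y
-67 + t(10, I(-5))*(-12) = -67 - 12/10 = -67 + (⅒)*(-12) = -67 - 6/5 = -341/5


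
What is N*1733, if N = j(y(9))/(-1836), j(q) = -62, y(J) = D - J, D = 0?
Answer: 53723/918 ≈ 58.522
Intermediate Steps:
y(J) = -J (y(J) = 0 - J = -J)
N = 31/918 (N = -62/(-1836) = -62*(-1/1836) = 31/918 ≈ 0.033769)
N*1733 = (31/918)*1733 = 53723/918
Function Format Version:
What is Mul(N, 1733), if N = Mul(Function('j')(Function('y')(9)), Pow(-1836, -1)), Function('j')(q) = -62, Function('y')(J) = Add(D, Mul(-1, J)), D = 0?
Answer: Rational(53723, 918) ≈ 58.522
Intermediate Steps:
Function('y')(J) = Mul(-1, J) (Function('y')(J) = Add(0, Mul(-1, J)) = Mul(-1, J))
N = Rational(31, 918) (N = Mul(-62, Pow(-1836, -1)) = Mul(-62, Rational(-1, 1836)) = Rational(31, 918) ≈ 0.033769)
Mul(N, 1733) = Mul(Rational(31, 918), 1733) = Rational(53723, 918)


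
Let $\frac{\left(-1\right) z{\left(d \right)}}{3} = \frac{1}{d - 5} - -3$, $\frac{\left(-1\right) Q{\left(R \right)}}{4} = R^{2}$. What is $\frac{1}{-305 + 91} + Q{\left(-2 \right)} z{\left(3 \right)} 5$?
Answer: $\frac{128399}{214} \approx 600.0$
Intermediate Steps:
$Q{\left(R \right)} = - 4 R^{2}$
$z{\left(d \right)} = -9 - \frac{3}{-5 + d}$ ($z{\left(d \right)} = - 3 \left(\frac{1}{d - 5} - -3\right) = - 3 \left(\frac{1}{-5 + d} + 3\right) = - 3 \left(3 + \frac{1}{-5 + d}\right) = -9 - \frac{3}{-5 + d}$)
$\frac{1}{-305 + 91} + Q{\left(-2 \right)} z{\left(3 \right)} 5 = \frac{1}{-305 + 91} + - 4 \left(-2\right)^{2} \frac{3 \left(14 - 9\right)}{-5 + 3} \cdot 5 = \frac{1}{-214} + \left(-4\right) 4 \frac{3 \left(14 - 9\right)}{-2} \cdot 5 = - \frac{1}{214} + - 16 \cdot 3 \left(- \frac{1}{2}\right) 5 \cdot 5 = - \frac{1}{214} + \left(-16\right) \left(- \frac{15}{2}\right) 5 = - \frac{1}{214} + 120 \cdot 5 = - \frac{1}{214} + 600 = \frac{128399}{214}$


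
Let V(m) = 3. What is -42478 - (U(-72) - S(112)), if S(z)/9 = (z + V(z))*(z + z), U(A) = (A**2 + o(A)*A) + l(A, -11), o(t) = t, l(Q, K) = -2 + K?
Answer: 179007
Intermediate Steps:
U(A) = -13 + 2*A**2 (U(A) = (A**2 + A*A) + (-2 - 11) = (A**2 + A**2) - 13 = 2*A**2 - 13 = -13 + 2*A**2)
S(z) = 18*z*(3 + z) (S(z) = 9*((z + 3)*(z + z)) = 9*((3 + z)*(2*z)) = 9*(2*z*(3 + z)) = 18*z*(3 + z))
-42478 - (U(-72) - S(112)) = -42478 - ((-13 + 2*(-72)**2) - 18*112*(3 + 112)) = -42478 - ((-13 + 2*5184) - 18*112*115) = -42478 - ((-13 + 10368) - 1*231840) = -42478 - (10355 - 231840) = -42478 - 1*(-221485) = -42478 + 221485 = 179007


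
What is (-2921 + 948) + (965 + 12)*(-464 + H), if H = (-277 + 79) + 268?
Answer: -386911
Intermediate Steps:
H = 70 (H = -198 + 268 = 70)
(-2921 + 948) + (965 + 12)*(-464 + H) = (-2921 + 948) + (965 + 12)*(-464 + 70) = -1973 + 977*(-394) = -1973 - 384938 = -386911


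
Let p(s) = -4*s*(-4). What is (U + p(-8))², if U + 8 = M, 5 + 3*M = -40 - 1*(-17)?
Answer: 190096/9 ≈ 21122.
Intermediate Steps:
M = -28/3 (M = -5/3 + (-40 - 1*(-17))/3 = -5/3 + (-40 + 17)/3 = -5/3 + (⅓)*(-23) = -5/3 - 23/3 = -28/3 ≈ -9.3333)
p(s) = 16*s
U = -52/3 (U = -8 - 28/3 = -52/3 ≈ -17.333)
(U + p(-8))² = (-52/3 + 16*(-8))² = (-52/3 - 128)² = (-436/3)² = 190096/9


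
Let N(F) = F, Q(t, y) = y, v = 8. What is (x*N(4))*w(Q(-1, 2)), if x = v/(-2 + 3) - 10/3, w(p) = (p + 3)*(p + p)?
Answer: 1120/3 ≈ 373.33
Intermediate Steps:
w(p) = 2*p*(3 + p) (w(p) = (3 + p)*(2*p) = 2*p*(3 + p))
x = 14/3 (x = 8/(-2 + 3) - 10/3 = 8/1 - 10*⅓ = 8*1 - 10/3 = 8 - 10/3 = 14/3 ≈ 4.6667)
(x*N(4))*w(Q(-1, 2)) = ((14/3)*4)*(2*2*(3 + 2)) = 56*(2*2*5)/3 = (56/3)*20 = 1120/3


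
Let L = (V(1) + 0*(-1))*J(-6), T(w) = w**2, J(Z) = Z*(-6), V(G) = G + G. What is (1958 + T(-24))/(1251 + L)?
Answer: 362/189 ≈ 1.9153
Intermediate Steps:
V(G) = 2*G
J(Z) = -6*Z
L = 72 (L = (2*1 + 0*(-1))*(-6*(-6)) = (2 + 0)*36 = 2*36 = 72)
(1958 + T(-24))/(1251 + L) = (1958 + (-24)**2)/(1251 + 72) = (1958 + 576)/1323 = 2534*(1/1323) = 362/189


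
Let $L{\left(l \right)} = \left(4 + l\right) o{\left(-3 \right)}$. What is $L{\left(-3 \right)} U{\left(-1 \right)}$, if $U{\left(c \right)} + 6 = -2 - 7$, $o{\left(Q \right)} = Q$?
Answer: $45$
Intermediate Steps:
$U{\left(c \right)} = -15$ ($U{\left(c \right)} = -6 - 9 = -15$)
$L{\left(l \right)} = -12 - 3 l$ ($L{\left(l \right)} = \left(4 + l\right) \left(-3\right) = -12 - 3 l$)
$L{\left(-3 \right)} U{\left(-1 \right)} = \left(-12 - -9\right) \left(-15\right) = \left(-12 + 9\right) \left(-15\right) = \left(-3\right) \left(-15\right) = 45$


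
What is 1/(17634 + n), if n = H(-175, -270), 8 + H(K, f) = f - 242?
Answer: 1/17114 ≈ 5.8432e-5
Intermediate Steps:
H(K, f) = -250 + f (H(K, f) = -8 + (f - 242) = -8 + (-242 + f) = -250 + f)
n = -520 (n = -250 - 270 = -520)
1/(17634 + n) = 1/(17634 - 520) = 1/17114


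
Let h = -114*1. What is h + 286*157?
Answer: 44788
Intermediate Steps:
h = -114
h + 286*157 = -114 + 286*157 = -114 + 44902 = 44788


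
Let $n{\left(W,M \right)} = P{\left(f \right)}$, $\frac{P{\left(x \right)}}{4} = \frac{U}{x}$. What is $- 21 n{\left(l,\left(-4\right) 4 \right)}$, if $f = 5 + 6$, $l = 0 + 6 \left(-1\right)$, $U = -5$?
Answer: $\frac{420}{11} \approx 38.182$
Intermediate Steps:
$l = -6$ ($l = 0 - 6 = -6$)
$f = 11$
$P{\left(x \right)} = - \frac{20}{x}$ ($P{\left(x \right)} = 4 \left(- \frac{5}{x}\right) = - \frac{20}{x}$)
$n{\left(W,M \right)} = - \frac{20}{11}$
$- 21 n{\left(l,\left(-4\right) 4 \right)} = \left(-21\right) \left(- \frac{20}{11}\right) = \frac{420}{11}$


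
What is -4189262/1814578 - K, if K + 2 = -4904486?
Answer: 4449785918401/907289 ≈ 4.9045e+6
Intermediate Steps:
K = -4904488 (K = -2 - 4904486 = -4904488)
-4189262/1814578 - K = -4189262/1814578 - 1*(-4904488) = -4189262*1/1814578 + 4904488 = -2094631/907289 + 4904488 = 4449785918401/907289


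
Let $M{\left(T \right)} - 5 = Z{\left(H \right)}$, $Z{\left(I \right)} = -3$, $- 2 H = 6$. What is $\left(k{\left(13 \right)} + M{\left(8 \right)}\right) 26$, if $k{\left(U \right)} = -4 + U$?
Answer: $286$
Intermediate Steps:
$H = -3$ ($H = \left(- \frac{1}{2}\right) 6 = -3$)
$M{\left(T \right)} = 2$ ($M{\left(T \right)} = 5 - 3 = 2$)
$\left(k{\left(13 \right)} + M{\left(8 \right)}\right) 26 = \left(\left(-4 + 13\right) + 2\right) 26 = \left(9 + 2\right) 26 = 11 \cdot 26 = 286$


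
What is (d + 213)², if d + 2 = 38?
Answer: 62001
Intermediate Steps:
d = 36 (d = -2 + 38 = 36)
(d + 213)² = (36 + 213)² = 249² = 62001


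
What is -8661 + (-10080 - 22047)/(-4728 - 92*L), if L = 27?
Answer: -20810335/2404 ≈ -8656.5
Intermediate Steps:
-8661 + (-10080 - 22047)/(-4728 - 92*L) = -8661 + (-10080 - 22047)/(-4728 - 92*27) = -8661 - 32127/(-4728 - 2484) = -8661 - 32127/(-7212) = -8661 - 32127*(-1/7212) = -8661 + 10709/2404 = -20810335/2404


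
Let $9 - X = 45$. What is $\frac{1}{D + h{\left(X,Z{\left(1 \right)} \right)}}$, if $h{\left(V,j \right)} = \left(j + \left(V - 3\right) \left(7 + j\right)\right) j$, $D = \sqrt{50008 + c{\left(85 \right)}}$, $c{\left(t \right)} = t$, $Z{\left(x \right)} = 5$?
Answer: $- \frac{2315}{5309132} - \frac{\sqrt{50093}}{5309132} \approx -0.0004782$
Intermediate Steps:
$X = -36$ ($X = 9 - 45 = -36$)
$D = \sqrt{50093}$ ($D = \sqrt{50008 + 85} = \sqrt{50093} \approx 223.81$)
$h{\left(V,j \right)} = j \left(j + \left(-3 + V\right) \left(7 + j\right)\right)$ ($h{\left(V,j \right)} = \left(j + \left(-3 + V\right) \left(7 + j\right)\right) j = j \left(j + \left(-3 + V\right) \left(7 + j\right)\right)$)
$\frac{1}{D + h{\left(X,Z{\left(1 \right)} \right)}} = \frac{1}{\sqrt{50093} + 5 \left(-21 - 10 + 7 \left(-36\right) - 180\right)} = \frac{1}{\sqrt{50093} + 5 \left(-21 - 10 - 252 - 180\right)} = \frac{1}{\sqrt{50093} + 5 \left(-463\right)} = \frac{1}{\sqrt{50093} - 2315} = \frac{1}{-2315 + \sqrt{50093}}$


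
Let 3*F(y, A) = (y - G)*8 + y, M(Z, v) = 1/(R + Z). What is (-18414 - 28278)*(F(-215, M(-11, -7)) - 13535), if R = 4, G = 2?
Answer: 662341584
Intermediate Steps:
M(Z, v) = 1/(4 + Z)
F(y, A) = -16/3 + 3*y (F(y, A) = ((y - 1*2)*8 + y)/3 = ((y - 2)*8 + y)/3 = ((-2 + y)*8 + y)/3 = ((-16 + 8*y) + y)/3 = (-16 + 9*y)/3 = -16/3 + 3*y)
(-18414 - 28278)*(F(-215, M(-11, -7)) - 13535) = (-18414 - 28278)*((-16/3 + 3*(-215)) - 13535) = -46692*((-16/3 - 645) - 13535) = -46692*(-1951/3 - 13535) = -46692*(-42556/3) = 662341584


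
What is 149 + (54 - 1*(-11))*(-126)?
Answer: -8041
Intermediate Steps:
149 + (54 - 1*(-11))*(-126) = 149 + (54 + 11)*(-126) = 149 + 65*(-126) = 149 - 8190 = -8041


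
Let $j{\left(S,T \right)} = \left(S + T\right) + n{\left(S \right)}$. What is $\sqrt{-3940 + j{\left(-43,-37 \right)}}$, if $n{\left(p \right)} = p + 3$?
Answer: $2 i \sqrt{1015} \approx 63.718 i$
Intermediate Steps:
$n{\left(p \right)} = 3 + p$
$j{\left(S,T \right)} = 3 + T + 2 S$ ($j{\left(S,T \right)} = \left(S + T\right) + \left(3 + S\right) = 3 + T + 2 S$)
$\sqrt{-3940 + j{\left(-43,-37 \right)}} = \sqrt{-3940 + \left(3 - 37 + 2 \left(-43\right)\right)} = \sqrt{-3940 - 120} = \sqrt{-4060} = 2 i \sqrt{1015}$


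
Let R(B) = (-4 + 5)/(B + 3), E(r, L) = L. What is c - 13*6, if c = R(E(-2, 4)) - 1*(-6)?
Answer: -503/7 ≈ -71.857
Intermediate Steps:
R(B) = 1/(3 + B)
c = 43/7 (c = 1/(3 + 4) - 1*(-6) = 1/7 + 6 = 43/7 ≈ 6.1429)
c - 13*6 = 43/7 - 13*6 = 43/7 - 78 = -503/7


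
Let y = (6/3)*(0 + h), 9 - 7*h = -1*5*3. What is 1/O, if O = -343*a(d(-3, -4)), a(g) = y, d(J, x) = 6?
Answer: -1/2352 ≈ -0.00042517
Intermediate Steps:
h = 24/7 (h = 9/7 - (-1*5)*3/7 = 9/7 - (-5)*3/7 = 9/7 - ⅐*(-15) = 9/7 + 15/7 = 24/7 ≈ 3.4286)
y = 48/7 (y = (6/3)*(0 + 24/7) = (6*(⅓))*(24/7) = 2*(24/7) = 48/7 ≈ 6.8571)
a(g) = 48/7
O = -2352 (O = -343*48/7 = -2352)
1/O = 1/(-2352) = -1/2352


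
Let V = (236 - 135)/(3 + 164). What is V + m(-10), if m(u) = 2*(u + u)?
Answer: -6579/167 ≈ -39.395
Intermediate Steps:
V = 101/167 ≈ 0.60479
m(u) = 4*u (m(u) = 2*(2*u) = 4*u)
V + m(-10) = 101/167 + 4*(-10) = 101/167 - 40 = -6579/167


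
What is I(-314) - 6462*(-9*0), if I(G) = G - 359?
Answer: -673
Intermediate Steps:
I(G) = -359 + G
I(-314) - 6462*(-9*0) = (-359 - 314) - 6462*(-9*0) = -673 - 6462*0 = -673 - 1*0 = -673 + 0 = -673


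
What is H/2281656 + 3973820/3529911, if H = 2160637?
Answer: 1854860728803/894893623624 ≈ 2.0727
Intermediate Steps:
H/2281656 + 3973820/3529911 = 2160637/2281656 + 3973820/3529911 = 1854860728803/894893623624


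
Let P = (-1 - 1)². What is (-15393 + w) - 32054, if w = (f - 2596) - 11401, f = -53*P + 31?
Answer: -61625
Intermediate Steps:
P = 4 (P = (-2)² = 4)
f = -181 (f = -53*4 + 31 = -212 + 31 = -181)
w = -14178 (w = (-181 - 2596) - 11401 = -2777 - 11401 = -14178)
(-15393 + w) - 32054 = (-15393 - 14178) - 32054 = -29571 - 32054 = -61625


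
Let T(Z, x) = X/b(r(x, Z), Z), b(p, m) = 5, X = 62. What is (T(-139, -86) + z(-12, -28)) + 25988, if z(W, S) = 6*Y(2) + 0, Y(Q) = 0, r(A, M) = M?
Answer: 130002/5 ≈ 26000.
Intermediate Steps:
z(W, S) = 0 (z(W, S) = 6*0 + 0 = 0 + 0 = 0)
T(Z, x) = 62/5
(T(-139, -86) + z(-12, -28)) + 25988 = (62/5 + 0) + 25988 = 62/5 + 25988 = 130002/5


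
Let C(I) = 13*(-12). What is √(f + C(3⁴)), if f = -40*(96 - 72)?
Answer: 6*I*√31 ≈ 33.407*I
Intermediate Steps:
f = -960 (f = -40*24 = -960)
C(I) = -156
√(f + C(3⁴)) = √(-960 - 156) = √(-1116) = 6*I*√31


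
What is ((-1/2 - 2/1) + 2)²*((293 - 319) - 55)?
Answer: -81/4 ≈ -20.250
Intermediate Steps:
((-1/2 - 2/1) + 2)²*((293 - 319) - 55) = ((-1*½ - 2*1) + 2)²*(-26 - 55) = ((-½ - 2) + 2)²*(-81) = (-5/2 + 2)²*(-81) = (-½)²*(-81) = (¼)*(-81) = -81/4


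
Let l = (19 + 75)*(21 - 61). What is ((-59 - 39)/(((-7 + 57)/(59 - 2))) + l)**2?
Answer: 9368884849/625 ≈ 1.4990e+7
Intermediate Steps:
l = -3760 (l = 94*(-40) = -3760)
((-59 - 39)/(((-7 + 57)/(59 - 2))) + l)**2 = ((-59 - 39)/(((-7 + 57)/(59 - 2))) - 3760)**2 = (-98/(50/57) - 3760)**2 = (-98/(50*(1/57)) - 3760)**2 = (-98/50/57 - 3760)**2 = (-98*57/50 - 3760)**2 = (-2793/25 - 3760)**2 = (-96793/25)**2 = 9368884849/625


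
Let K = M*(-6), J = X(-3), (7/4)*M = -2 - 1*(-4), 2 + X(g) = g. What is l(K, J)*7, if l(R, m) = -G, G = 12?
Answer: -84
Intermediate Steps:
X(g) = -2 + g
M = 8/7 (M = 4*(-2 - 1*(-4))/7 = 4*(-2 + 4)/7 = (4/7)*2 = 8/7 ≈ 1.1429)
J = -5 (J = -2 - 3 = -5)
K = -48/7 (K = (8/7)*(-6) = -48/7 ≈ -6.8571)
l(R, m) = -12 (l(R, m) = -1*12 = -12)
l(K, J)*7 = -12*7 = -84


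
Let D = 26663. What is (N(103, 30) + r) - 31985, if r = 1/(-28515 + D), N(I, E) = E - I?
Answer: -59371417/1852 ≈ -32058.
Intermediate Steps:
r = -1/1852 (r = 1/(-28515 + 26663) = 1/(-1852) = -1/1852 ≈ -0.00053996)
(N(103, 30) + r) - 31985 = ((30 - 1*103) - 1/1852) - 31985 = ((30 - 103) - 1/1852) - 31985 = (-73 - 1/1852) - 31985 = -135197/1852 - 31985 = -59371417/1852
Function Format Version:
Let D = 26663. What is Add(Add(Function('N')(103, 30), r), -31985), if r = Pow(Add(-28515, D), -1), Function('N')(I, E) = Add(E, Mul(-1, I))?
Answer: Rational(-59371417, 1852) ≈ -32058.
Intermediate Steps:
r = Rational(-1, 1852) (r = Pow(Add(-28515, 26663), -1) = Pow(-1852, -1) = Rational(-1, 1852) ≈ -0.00053996)
Add(Add(Function('N')(103, 30), r), -31985) = Add(Add(Add(30, Mul(-1, 103)), Rational(-1, 1852)), -31985) = Add(Add(Add(30, -103), Rational(-1, 1852)), -31985) = Add(Add(-73, Rational(-1, 1852)), -31985) = Add(Rational(-135197, 1852), -31985) = Rational(-59371417, 1852)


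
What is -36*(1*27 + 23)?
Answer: -1800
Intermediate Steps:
-36*(1*27 + 23) = -36*(27 + 23) = -36*50 = -1800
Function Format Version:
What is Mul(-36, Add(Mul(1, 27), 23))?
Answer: -1800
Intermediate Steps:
Mul(-36, Add(Mul(1, 27), 23)) = Mul(-36, Add(27, 23)) = Mul(-36, 50) = -1800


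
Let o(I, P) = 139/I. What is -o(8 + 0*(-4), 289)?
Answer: -139/8 ≈ -17.375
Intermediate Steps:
-o(8 + 0*(-4), 289) = -139/(8 + 0*(-4)) = -139/(8 + 0) = -139/8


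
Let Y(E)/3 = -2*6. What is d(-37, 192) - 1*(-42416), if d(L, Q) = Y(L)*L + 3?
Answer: 43751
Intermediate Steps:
Y(E) = -36 (Y(E) = 3*(-2*6) = 3*(-12) = -36)
d(L, Q) = 3 - 36*L (d(L, Q) = -36*L + 3 = 3 - 36*L)
d(-37, 192) - 1*(-42416) = (3 - 36*(-37)) - 1*(-42416) = (3 + 1332) + 42416 = 1335 + 42416 = 43751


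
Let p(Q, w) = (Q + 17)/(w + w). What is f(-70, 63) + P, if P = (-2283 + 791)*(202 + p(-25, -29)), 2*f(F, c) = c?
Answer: -17490381/58 ≈ -3.0156e+5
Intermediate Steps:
p(Q, w) = (17 + Q)/(2*w) (p(Q, w) = (17 + Q)/((2*w)) = (17 + Q)*(1/(2*w)) = (17 + Q)/(2*w))
f(F, c) = c/2
P = -8746104/29 (P = (-2283 + 791)*(202 + (½)*(17 - 25)/(-29)) = -1492*(202 + (½)*(-1/29)*(-8)) = -1492*(202 + 4/29) = -1492*5862/29 = -8746104/29 ≈ -3.0159e+5)
f(-70, 63) + P = (½)*63 - 8746104/29 = 63/2 - 8746104/29 = -17490381/58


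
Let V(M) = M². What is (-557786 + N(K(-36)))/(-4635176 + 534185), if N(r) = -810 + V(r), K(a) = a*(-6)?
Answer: 511940/4100991 ≈ 0.12483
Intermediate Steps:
K(a) = -6*a
N(r) = -810 + r²
(-557786 + N(K(-36)))/(-4635176 + 534185) = (-557786 + (-810 + (-6*(-36))²))/(-4635176 + 534185) = (-557786 + (-810 + 216²))/(-4100991) = (-557786 + (-810 + 46656))*(-1/4100991) = (-557786 + 45846)*(-1/4100991) = -511940*(-1/4100991) = 511940/4100991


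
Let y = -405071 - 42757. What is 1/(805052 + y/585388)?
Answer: 146347/117816833087 ≈ 1.2422e-6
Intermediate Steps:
y = -447828
1/(805052 + y/585388) = 1/(805052 - 447828/585388) = 1/(805052 - 447828*1/585388) = 1/(805052 - 111957/146347) = 1/(117816833087/146347) = 146347/117816833087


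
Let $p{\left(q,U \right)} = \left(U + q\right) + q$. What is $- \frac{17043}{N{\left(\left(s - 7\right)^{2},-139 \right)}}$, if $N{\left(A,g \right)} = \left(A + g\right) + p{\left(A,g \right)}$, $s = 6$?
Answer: $\frac{17043}{275} \approx 61.975$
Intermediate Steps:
$p{\left(q,U \right)} = U + 2 q$
$N{\left(A,g \right)} = 2 g + 3 A$ ($N{\left(A,g \right)} = \left(A + g\right) + \left(g + 2 A\right) = 2 g + 3 A$)
$- \frac{17043}{N{\left(\left(s - 7\right)^{2},-139 \right)}} = - \frac{17043}{2 \left(-139\right) + 3 \left(6 - 7\right)^{2}} = - \frac{17043}{-278 + 3 \left(-1\right)^{2}} = - \frac{17043}{-278 + 3 \cdot 1} = - \frac{17043}{-278 + 3} = - \frac{17043}{-275} = \left(-17043\right) \left(- \frac{1}{275}\right) = \frac{17043}{275}$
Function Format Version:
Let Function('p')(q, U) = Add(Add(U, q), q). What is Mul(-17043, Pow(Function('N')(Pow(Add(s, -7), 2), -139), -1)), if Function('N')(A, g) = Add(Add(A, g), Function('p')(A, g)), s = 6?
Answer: Rational(17043, 275) ≈ 61.975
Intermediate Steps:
Function('p')(q, U) = Add(U, Mul(2, q))
Function('N')(A, g) = Add(Mul(2, g), Mul(3, A)) (Function('N')(A, g) = Add(Add(A, g), Add(g, Mul(2, A))) = Add(Mul(2, g), Mul(3, A)))
Mul(-17043, Pow(Function('N')(Pow(Add(s, -7), 2), -139), -1)) = Mul(-17043, Pow(Add(Mul(2, -139), Mul(3, Pow(Add(6, -7), 2))), -1)) = Mul(-17043, Pow(Add(-278, Mul(3, Pow(-1, 2))), -1)) = Mul(-17043, Pow(Add(-278, Mul(3, 1)), -1)) = Mul(-17043, Pow(Add(-278, 3), -1)) = Mul(-17043, Pow(-275, -1)) = Mul(-17043, Rational(-1, 275)) = Rational(17043, 275)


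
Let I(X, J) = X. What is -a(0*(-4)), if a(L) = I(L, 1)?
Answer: 0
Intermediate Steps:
a(L) = L
-a(0*(-4)) = -0*(-4) = -1*0 = 0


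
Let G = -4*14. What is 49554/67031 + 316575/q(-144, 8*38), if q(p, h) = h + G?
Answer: 21232628217/16623688 ≈ 1277.3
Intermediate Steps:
G = -56
q(p, h) = -56 + h (q(p, h) = h - 56 = -56 + h)
49554/67031 + 316575/q(-144, 8*38) = 49554/67031 + 316575/(-56 + 8*38) = 49554*(1/67031) + 316575/(-56 + 304) = 49554/67031 + 316575/248 = 21232628217/16623688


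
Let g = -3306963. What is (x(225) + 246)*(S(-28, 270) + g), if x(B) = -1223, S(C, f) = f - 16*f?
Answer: 3234859701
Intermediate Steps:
S(C, f) = -15*f
(x(225) + 246)*(S(-28, 270) + g) = (-1223 + 246)*(-15*270 - 3306963) = -977*(-4050 - 3306963) = -977*(-3311013) = 3234859701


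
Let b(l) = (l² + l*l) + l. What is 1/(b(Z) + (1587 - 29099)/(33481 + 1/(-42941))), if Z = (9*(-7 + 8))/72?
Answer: -11501660960/7654007811 ≈ -1.5027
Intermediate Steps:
Z = ⅛ (Z = (9*1)*(1/72) = 9*(1/72) = ⅛ ≈ 0.12500)
b(l) = l + 2*l² (b(l) = (l² + l²) + l = 2*l² + l = l + 2*l²)
1/(b(Z) + (1587 - 29099)/(33481 + 1/(-42941))) = 1/((1 + 2*(⅛))/8 + (1587 - 29099)/(33481 + 1/(-42941))) = 1/((1 + ¼)/8 - 27512/(33481 - 1/42941)) = 1/((⅛)*(5/4) - 27512/1437707620/42941) = 1/(5/32 - 27512*42941/1437707620) = 1/(5/32 - 295348198/359426905) = 1/(-7654007811/11501660960) = -11501660960/7654007811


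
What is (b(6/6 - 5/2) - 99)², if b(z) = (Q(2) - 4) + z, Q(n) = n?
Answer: 42025/4 ≈ 10506.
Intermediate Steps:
b(z) = -2 + z (b(z) = (2 - 4) + z = -2 + z)
(b(6/6 - 5/2) - 99)² = ((-2 + (6/6 - 5/2)) - 99)² = ((-2 + (6*(⅙) - 5*½)) - 99)² = ((-2 + (1 - 5/2)) - 99)² = ((-2 - 3/2) - 99)² = (-7/2 - 99)² = (-205/2)² = 42025/4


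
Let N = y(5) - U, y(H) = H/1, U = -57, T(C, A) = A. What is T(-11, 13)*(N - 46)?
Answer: 208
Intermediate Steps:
y(H) = H (y(H) = H*1 = H)
N = 62 (N = 5 - 1*(-57) = 5 + 57 = 62)
T(-11, 13)*(N - 46) = 13*(62 - 46) = 13*16 = 208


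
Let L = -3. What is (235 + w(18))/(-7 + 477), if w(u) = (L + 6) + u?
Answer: 128/235 ≈ 0.54468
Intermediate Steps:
w(u) = 3 + u (w(u) = (-3 + 6) + u = 3 + u)
(235 + w(18))/(-7 + 477) = (235 + (3 + 18))/(-7 + 477) = (235 + 21)/470 = 256*(1/470) = 128/235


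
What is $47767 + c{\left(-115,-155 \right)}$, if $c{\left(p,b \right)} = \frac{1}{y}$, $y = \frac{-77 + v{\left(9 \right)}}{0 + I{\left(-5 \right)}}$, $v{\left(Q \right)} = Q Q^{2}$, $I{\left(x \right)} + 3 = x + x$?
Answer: $\frac{31144071}{652} \approx 47767.0$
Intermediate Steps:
$I{\left(x \right)} = -3 + 2 x$ ($I{\left(x \right)} = -3 + \left(x + x\right) = -3 + 2 x$)
$v{\left(Q \right)} = Q^{3}$
$y = - \frac{652}{13}$ ($y = \frac{-77 + 9^{3}}{0 + \left(-3 + 2 \left(-5\right)\right)} = \frac{-77 + 729}{0 - 13} = \frac{652}{0 - 13} = \frac{652}{-13} = 652 \left(- \frac{1}{13}\right) = - \frac{652}{13} \approx -50.154$)
$c{\left(p,b \right)} = - \frac{13}{652}$ ($c{\left(p,b \right)} = \frac{1}{- \frac{652}{13}} = - \frac{13}{652}$)
$47767 + c{\left(-115,-155 \right)} = 47767 - \frac{13}{652} = \frac{31144071}{652}$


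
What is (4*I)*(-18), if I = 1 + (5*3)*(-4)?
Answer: 4248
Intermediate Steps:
I = -59 (I = 1 + 15*(-4) = 1 - 60 = -59)
(4*I)*(-18) = (4*(-59))*(-18) = -236*(-18) = 4248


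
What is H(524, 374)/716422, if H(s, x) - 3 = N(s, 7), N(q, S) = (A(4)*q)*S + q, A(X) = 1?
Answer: 4195/716422 ≈ 0.0058555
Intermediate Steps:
N(q, S) = q + S*q (N(q, S) = (1*q)*S + q = q*S + q = S*q + q = q + S*q)
H(s, x) = 3 + 8*s (H(s, x) = 3 + s*(1 + 7) = 3 + s*8 = 3 + 8*s)
H(524, 374)/716422 = (3 + 8*524)/716422 = (3 + 4192)*(1/716422) = 4195*(1/716422) = 4195/716422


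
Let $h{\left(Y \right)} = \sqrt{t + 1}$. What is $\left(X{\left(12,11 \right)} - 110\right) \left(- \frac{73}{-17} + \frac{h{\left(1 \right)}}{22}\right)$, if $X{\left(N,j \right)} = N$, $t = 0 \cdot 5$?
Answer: $- \frac{79527}{187} \approx -425.28$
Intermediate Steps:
$t = 0$
$h{\left(Y \right)} = 1$ ($h{\left(Y \right)} = \sqrt{0 + 1} = \sqrt{1} = 1$)
$\left(X{\left(12,11 \right)} - 110\right) \left(- \frac{73}{-17} + \frac{h{\left(1 \right)}}{22}\right) = \left(12 - 110\right) \left(- \frac{73}{-17} + 1 \cdot \frac{1}{22}\right) = - 98 \left(\left(-73\right) \left(- \frac{1}{17}\right) + 1 \cdot \frac{1}{22}\right) = - 98 \left(\frac{73}{17} + \frac{1}{22}\right) = \left(-98\right) \frac{1623}{374} = - \frac{79527}{187}$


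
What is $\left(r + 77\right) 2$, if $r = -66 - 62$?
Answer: $-102$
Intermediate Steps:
$r = -128$
$\left(r + 77\right) 2 = \left(-128 + 77\right) 2 = \left(-51\right) 2 = -102$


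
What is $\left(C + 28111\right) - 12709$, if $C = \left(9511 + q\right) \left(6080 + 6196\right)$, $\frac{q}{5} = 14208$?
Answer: $988859478$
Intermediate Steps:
$q = 71040$ ($q = 5 \cdot 14208 = 71040$)
$C = 988844076$ ($C = \left(9511 + 71040\right) \left(6080 + 6196\right) = 80551 \cdot 12276 = 988844076$)
$\left(C + 28111\right) - 12709 = \left(988844076 + 28111\right) - 12709 = 988872187 - 12709 = 988859478$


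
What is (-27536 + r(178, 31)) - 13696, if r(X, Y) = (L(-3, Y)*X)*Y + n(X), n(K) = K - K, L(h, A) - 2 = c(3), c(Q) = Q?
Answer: -13642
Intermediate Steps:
L(h, A) = 5 (L(h, A) = 2 + 3 = 5)
n(K) = 0
r(X, Y) = 5*X*Y (r(X, Y) = (5*X)*Y + 0 = 5*X*Y + 0 = 5*X*Y)
(-27536 + r(178, 31)) - 13696 = (-27536 + 5*178*31) - 13696 = (-27536 + 27590) - 13696 = 54 - 13696 = -13642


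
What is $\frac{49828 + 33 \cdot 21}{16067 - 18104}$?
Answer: $- \frac{50521}{2037} \approx -24.802$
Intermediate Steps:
$\frac{49828 + 33 \cdot 21}{16067 - 18104} = \frac{49828 + 693}{-2037} = 50521 \left(- \frac{1}{2037}\right) = - \frac{50521}{2037}$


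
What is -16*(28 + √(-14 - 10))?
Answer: -448 - 32*I*√6 ≈ -448.0 - 78.384*I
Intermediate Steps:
-16*(28 + √(-14 - 10)) = -16*(28 + √(-24)) = -16*(28 + 2*I*√6) = -448 - 32*I*√6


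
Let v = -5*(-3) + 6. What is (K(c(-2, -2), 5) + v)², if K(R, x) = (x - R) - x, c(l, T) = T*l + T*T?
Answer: 169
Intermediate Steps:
c(l, T) = T² + T*l (c(l, T) = T*l + T² = T² + T*l)
K(R, x) = -R
v = 21 (v = 15 + 6 = 21)
(K(c(-2, -2), 5) + v)² = (-(-2)*(-2 - 2) + 21)² = (-(-2)*(-4) + 21)² = (-1*8 + 21)² = (-8 + 21)² = 13² = 169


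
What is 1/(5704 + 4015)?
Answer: 1/9719 ≈ 0.00010289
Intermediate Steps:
1/(5704 + 4015) = 1/9719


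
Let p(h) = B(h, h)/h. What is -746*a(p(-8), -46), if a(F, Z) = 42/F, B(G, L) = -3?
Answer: -83552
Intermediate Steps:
p(h) = -3/h
-746*a(p(-8), -46) = -31332/((-3/(-8))) = -31332/((-3*(-⅛))) = -31332/3/8 = -31332*8/3 = -746*112 = -83552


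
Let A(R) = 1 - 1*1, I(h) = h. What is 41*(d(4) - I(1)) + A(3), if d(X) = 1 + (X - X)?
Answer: 0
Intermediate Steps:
A(R) = 0 (A(R) = 1 - 1 = 0)
d(X) = 1 (d(X) = 1 + 0 = 1)
41*(d(4) - I(1)) + A(3) = 41*(1 - 1*1) + 0 = 41*(1 - 1) + 0 = 41*0 + 0 = 0 + 0 = 0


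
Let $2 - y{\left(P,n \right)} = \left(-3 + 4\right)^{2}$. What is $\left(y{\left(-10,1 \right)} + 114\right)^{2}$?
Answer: $13225$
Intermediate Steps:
$y{\left(P,n \right)} = 1$ ($y{\left(P,n \right)} = 2 - \left(-3 + 4\right)^{2} = 2 - 1^{2} = 2 - 1 = 1$)
$\left(y{\left(-10,1 \right)} + 114\right)^{2} = \left(1 + 114\right)^{2} = 115^{2} = 13225$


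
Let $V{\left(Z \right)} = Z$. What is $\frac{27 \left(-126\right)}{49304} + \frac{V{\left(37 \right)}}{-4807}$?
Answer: $- \frac{9088831}{118502164} \approx -0.076698$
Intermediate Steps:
$\frac{27 \left(-126\right)}{49304} + \frac{V{\left(37 \right)}}{-4807} = \frac{27 \left(-126\right)}{49304} + \frac{37}{-4807} = \left(-3402\right) \frac{1}{49304} + 37 \left(- \frac{1}{4807}\right) = - \frac{1701}{24652} - \frac{37}{4807} = - \frac{9088831}{118502164}$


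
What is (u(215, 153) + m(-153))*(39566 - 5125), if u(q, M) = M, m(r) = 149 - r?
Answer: 15670655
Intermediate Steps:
(u(215, 153) + m(-153))*(39566 - 5125) = (153 + (149 - 1*(-153)))*(39566 - 5125) = (153 + (149 + 153))*34441 = (153 + 302)*34441 = 455*34441 = 15670655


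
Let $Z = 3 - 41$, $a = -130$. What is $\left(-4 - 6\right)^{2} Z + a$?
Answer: $-3930$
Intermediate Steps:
$Z = -38$
$\left(-4 - 6\right)^{2} Z + a = \left(-4 - 6\right)^{2} \left(-38\right) - 130 = \left(-10\right)^{2} \left(-38\right) - 130 = 100 \left(-38\right) - 130 = -3800 - 130 = -3930$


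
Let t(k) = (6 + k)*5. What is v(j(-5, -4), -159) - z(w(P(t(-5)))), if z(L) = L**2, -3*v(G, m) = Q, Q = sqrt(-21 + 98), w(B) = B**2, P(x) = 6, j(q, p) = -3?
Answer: -1296 - sqrt(77)/3 ≈ -1298.9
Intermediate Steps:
t(k) = 30 + 5*k
Q = sqrt(77) ≈ 8.7750
v(G, m) = -sqrt(77)/3
v(j(-5, -4), -159) - z(w(P(t(-5)))) = -sqrt(77)/3 - (6**2)**2 = -sqrt(77)/3 - 1*36**2 = -sqrt(77)/3 - 1*1296 = -sqrt(77)/3 - 1296 = -1296 - sqrt(77)/3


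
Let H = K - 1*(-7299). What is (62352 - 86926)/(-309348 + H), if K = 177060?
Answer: 24574/124989 ≈ 0.19661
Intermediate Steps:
H = 184359 (H = 177060 - 1*(-7299) = 177060 + 7299 = 184359)
(62352 - 86926)/(-309348 + H) = (62352 - 86926)/(-309348 + 184359) = -24574/(-124989) = -24574*(-1/124989) = 24574/124989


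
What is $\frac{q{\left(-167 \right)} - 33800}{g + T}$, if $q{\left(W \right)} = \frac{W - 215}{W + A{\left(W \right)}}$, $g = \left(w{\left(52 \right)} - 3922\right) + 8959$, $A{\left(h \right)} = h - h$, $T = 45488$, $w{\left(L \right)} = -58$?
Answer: $- \frac{5644218}{8427989} \approx -0.6697$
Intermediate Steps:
$A{\left(h \right)} = 0$
$g = 4979$ ($g = \left(-58 - 3922\right) + 8959 = -3980 + 8959 = 4979$)
$q{\left(W \right)} = \frac{-215 + W}{W}$ ($q{\left(W \right)} = \frac{W - 215}{W + 0} = \frac{-215 + W}{W}$)
$\frac{q{\left(-167 \right)} - 33800}{g + T} = \frac{\frac{-215 - 167}{-167} - 33800}{4979 + 45488} = \frac{\left(- \frac{1}{167}\right) \left(-382\right) - 33800}{50467} = \left(\frac{382}{167} - 33800\right) \frac{1}{50467} = \left(- \frac{5644218}{167}\right) \frac{1}{50467} = - \frac{5644218}{8427989}$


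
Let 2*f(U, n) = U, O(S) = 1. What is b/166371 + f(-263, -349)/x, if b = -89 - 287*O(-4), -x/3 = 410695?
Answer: -294257449/136655475690 ≈ -0.0021533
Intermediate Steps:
x = -1232085 (x = -3*410695 = -1232085)
f(U, n) = U/2
b = -376 (b = -89 - 287*1 = -89 - 287 = -376)
b/166371 + f(-263, -349)/x = -376/166371 + ((½)*(-263))/(-1232085) = -376*1/166371 - 263/2*(-1/1232085) = -376/166371 + 263/2464170 = -294257449/136655475690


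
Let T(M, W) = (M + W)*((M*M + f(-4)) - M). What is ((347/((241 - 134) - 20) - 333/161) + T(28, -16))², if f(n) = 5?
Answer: 16368341662992400/196196049 ≈ 8.3428e+7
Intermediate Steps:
T(M, W) = (M + W)*(5 + M² - M) (T(M, W) = (M + W)*((M*M + 5) - M) = (M + W)*((M² + 5) - M) = (M + W)*((5 + M²) - M) = (M + W)*(5 + M² - M))
((347/((241 - 134) - 20) - 333/161) + T(28, -16))² = ((347/((241 - 134) - 20) - 333/161) + (28³ - 1*28² + 5*28 + 5*(-16) - 16*28² - 1*28*(-16)))² = ((347/(107 - 20) - 333*1/161) + (21952 - 1*784 + 140 - 80 - 16*784 + 448))² = ((347/87 - 333/161) + (21952 - 784 + 140 - 80 - 12544 + 448))² = ((347*(1/87) - 333/161) + 9132)² = ((347/87 - 333/161) + 9132)² = (26896/14007 + 9132)² = (127938820/14007)² = 16368341662992400/196196049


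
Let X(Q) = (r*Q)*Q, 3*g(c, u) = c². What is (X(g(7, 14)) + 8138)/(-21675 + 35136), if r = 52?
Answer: 198094/121149 ≈ 1.6351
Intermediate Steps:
g(c, u) = c²/3
X(Q) = 52*Q² (X(Q) = (52*Q)*Q = 52*Q²)
(X(g(7, 14)) + 8138)/(-21675 + 35136) = (52*((⅓)*7²)² + 8138)/(-21675 + 35136) = (52*((⅓)*49)² + 8138)/13461 = (52*(49/3)² + 8138)*(1/13461) = (52*(2401/9) + 8138)*(1/13461) = (124852/9 + 8138)*(1/13461) = (198094/9)*(1/13461) = 198094/121149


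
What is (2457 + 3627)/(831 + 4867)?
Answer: 3042/2849 ≈ 1.0677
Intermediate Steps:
(2457 + 3627)/(831 + 4867) = 6084/5698 = 6084*(1/5698) = 3042/2849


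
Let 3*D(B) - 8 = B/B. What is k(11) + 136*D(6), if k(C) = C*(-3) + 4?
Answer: 379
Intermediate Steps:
D(B) = 3 (D(B) = 8/3 + (B/B)/3 = 8/3 + (1/3)*1 = 8/3 + 1/3 = 3)
k(C) = 4 - 3*C (k(C) = -3*C + 4 = 4 - 3*C)
k(11) + 136*D(6) = (4 - 3*11) + 136*3 = (4 - 33) + 408 = -29 + 408 = 379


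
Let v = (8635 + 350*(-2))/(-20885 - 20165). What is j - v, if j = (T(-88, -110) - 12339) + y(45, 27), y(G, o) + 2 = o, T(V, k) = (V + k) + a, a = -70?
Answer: -103296633/8210 ≈ -12582.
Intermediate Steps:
T(V, k) = -70 + V + k (T(V, k) = (V + k) - 70 = -70 + V + k)
y(G, o) = -2 + o
v = -1587/8210 (v = (8635 - 700)/(-41050) = 7935*(-1/41050) = -1587/8210 ≈ -0.19330)
j = -12582 (j = ((-70 - 88 - 110) - 12339) + (-2 + 27) = (-268 - 12339) + 25 = -12607 + 25 = -12582)
j - v = -12582 - 1*(-1587/8210) = -12582 + 1587/8210 = -103296633/8210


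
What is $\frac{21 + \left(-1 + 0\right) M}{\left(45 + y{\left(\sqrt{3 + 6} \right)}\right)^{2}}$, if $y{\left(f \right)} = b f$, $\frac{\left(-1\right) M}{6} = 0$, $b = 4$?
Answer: $\frac{7}{1083} \approx 0.0064635$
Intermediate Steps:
$M = 0$ ($M = \left(-6\right) 0 = 0$)
$y{\left(f \right)} = 4 f$
$\frac{21 + \left(-1 + 0\right) M}{\left(45 + y{\left(\sqrt{3 + 6} \right)}\right)^{2}} = \frac{21 + \left(-1 + 0\right) 0}{\left(45 + 4 \sqrt{3 + 6}\right)^{2}} = \frac{21 - 0}{\left(45 + 4 \sqrt{9}\right)^{2}} = \frac{21 + 0}{\left(45 + 4 \cdot 3\right)^{2}} = \frac{21}{\left(45 + 12\right)^{2}} = \frac{21}{57^{2}} = \frac{21}{3249} = 21 \cdot \frac{1}{3249} = \frac{7}{1083}$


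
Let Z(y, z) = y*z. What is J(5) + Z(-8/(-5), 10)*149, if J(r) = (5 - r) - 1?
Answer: 2383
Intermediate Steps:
J(r) = 4 - r
J(5) + Z(-8/(-5), 10)*149 = (4 - 1*5) + (-8/(-5)*10)*149 = (4 - 5) + (-8*(-⅕)*10)*149 = -1 + ((8/5)*10)*149 = -1 + 16*149 = -1 + 2384 = 2383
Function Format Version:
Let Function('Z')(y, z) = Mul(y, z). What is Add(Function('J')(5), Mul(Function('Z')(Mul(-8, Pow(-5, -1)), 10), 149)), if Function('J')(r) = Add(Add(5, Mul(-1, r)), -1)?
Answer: 2383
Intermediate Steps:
Function('J')(r) = Add(4, Mul(-1, r))
Add(Function('J')(5), Mul(Function('Z')(Mul(-8, Pow(-5, -1)), 10), 149)) = Add(Add(4, Mul(-1, 5)), Mul(Mul(Mul(-8, Pow(-5, -1)), 10), 149)) = Add(Add(4, -5), Mul(Mul(Mul(-8, Rational(-1, 5)), 10), 149)) = Add(-1, Mul(Mul(Rational(8, 5), 10), 149)) = Add(-1, Mul(16, 149)) = Add(-1, 2384) = 2383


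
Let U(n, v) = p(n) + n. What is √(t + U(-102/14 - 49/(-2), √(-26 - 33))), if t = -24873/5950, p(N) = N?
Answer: √874174/170 ≈ 5.4998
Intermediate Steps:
U(n, v) = 2*n (U(n, v) = n + n = 2*n)
t = -24873/5950 (t = -24873*1/5950 = -24873/5950 ≈ -4.1803)
√(t + U(-102/14 - 49/(-2), √(-26 - 33))) = √(-24873/5950 + 2*(-102/14 - 49/(-2))) = √(-24873/5950 + 2*(-102*1/14 - 49*(-½))) = √(-24873/5950 + 2*(-51/7 + 49/2)) = √(-24873/5950 + 2*(241/14)) = √(-24873/5950 + 241/7) = √(25711/850) = √874174/170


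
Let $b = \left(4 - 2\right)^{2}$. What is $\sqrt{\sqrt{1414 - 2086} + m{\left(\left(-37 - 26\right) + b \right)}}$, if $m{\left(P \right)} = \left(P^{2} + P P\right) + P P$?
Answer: $\sqrt{10443 + 4 i \sqrt{42}} \approx 102.19 + 0.1268 i$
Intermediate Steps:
$b = 4$ ($b = 2^{2} = 4$)
$m{\left(P \right)} = 3 P^{2}$ ($m{\left(P \right)} = \left(P^{2} + P^{2}\right) + P^{2} = 2 P^{2} + P^{2} = 3 P^{2}$)
$\sqrt{\sqrt{1414 - 2086} + m{\left(\left(-37 - 26\right) + b \right)}} = \sqrt{\sqrt{1414 - 2086} + 3 \left(\left(-37 - 26\right) + 4\right)^{2}} = \sqrt{\sqrt{-672} + 3 \left(-63 + 4\right)^{2}} = \sqrt{4 i \sqrt{42} + 3 \left(-59\right)^{2}} = \sqrt{4 i \sqrt{42} + 3 \cdot 3481} = \sqrt{4 i \sqrt{42} + 10443} = \sqrt{10443 + 4 i \sqrt{42}}$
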